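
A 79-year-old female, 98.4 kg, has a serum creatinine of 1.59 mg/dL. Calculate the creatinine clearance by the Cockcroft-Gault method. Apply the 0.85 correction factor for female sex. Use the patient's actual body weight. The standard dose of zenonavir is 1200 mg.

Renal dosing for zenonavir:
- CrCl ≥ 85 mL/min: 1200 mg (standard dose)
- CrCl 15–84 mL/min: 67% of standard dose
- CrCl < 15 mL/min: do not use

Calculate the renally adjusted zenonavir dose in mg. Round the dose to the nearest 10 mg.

CrCl = (140 − 79) × 98.4 / (72 × 1.59) × 0.85 = 6002.4 / 114.48 × 0.85 ≈ 44.6 mL/min
CrCl ≈ 45 mL/min → bracket 15–84 mL/min.
67% of 1200 mg = 804 mg → 800 mg

800 mg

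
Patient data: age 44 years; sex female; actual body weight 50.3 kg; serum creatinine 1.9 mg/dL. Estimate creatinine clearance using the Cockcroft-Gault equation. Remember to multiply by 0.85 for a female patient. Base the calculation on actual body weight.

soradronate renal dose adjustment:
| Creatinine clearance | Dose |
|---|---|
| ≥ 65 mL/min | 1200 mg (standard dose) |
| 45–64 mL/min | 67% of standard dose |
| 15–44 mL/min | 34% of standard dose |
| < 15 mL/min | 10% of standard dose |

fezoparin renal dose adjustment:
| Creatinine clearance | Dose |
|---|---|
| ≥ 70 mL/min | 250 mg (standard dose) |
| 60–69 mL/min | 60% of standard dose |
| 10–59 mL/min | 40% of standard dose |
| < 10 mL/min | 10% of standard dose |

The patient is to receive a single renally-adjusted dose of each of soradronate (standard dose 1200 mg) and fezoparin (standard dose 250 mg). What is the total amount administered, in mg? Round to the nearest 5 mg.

510 mg

CrCl = (140 − 44) × 50.3 / (72 × 1.9) × 0.85 = 4828.8 / 136.80 × 0.85 ≈ 30.0 mL/min
CrCl ≈ 30 mL/min.
soradronate: 15–44 mL/min → 34% of 1200 mg = 408 mg.
fezoparin: 10–59 mL/min → 40% of 250 mg = 100 mg.
Total = 408 + 100 = 508 mg.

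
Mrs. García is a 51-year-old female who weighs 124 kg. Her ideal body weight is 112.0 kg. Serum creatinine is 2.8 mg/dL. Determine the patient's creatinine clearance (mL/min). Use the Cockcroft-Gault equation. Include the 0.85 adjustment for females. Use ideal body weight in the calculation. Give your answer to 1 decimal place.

CrCl = (140 − 51) × 112 / (72 × 2.8) × 0.85 = 9968.0 / 201.60 × 0.85 ≈ 42.0 mL/min

42.0 mL/min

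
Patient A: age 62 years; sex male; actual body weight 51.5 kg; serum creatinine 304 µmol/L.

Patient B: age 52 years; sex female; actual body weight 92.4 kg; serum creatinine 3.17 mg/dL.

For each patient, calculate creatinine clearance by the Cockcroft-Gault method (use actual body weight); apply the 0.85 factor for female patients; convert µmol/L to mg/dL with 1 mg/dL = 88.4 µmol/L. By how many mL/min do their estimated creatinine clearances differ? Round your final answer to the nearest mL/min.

14 mL/min

Patient A: SCr = 304 / 88.4 = 3.439 mg/dL
Patient A: CrCl = (140 − 62) × 51.5 / (72 × 3.439) = 4017.0 / 247.61 ≈ 16.2 mL/min
Patient B: CrCl = (140 − 52) × 92.4 / (72 × 3.17) × 0.85 = 8131.2 / 228.24 × 0.85 ≈ 30.3 mL/min
|16.2 − 30.3| = 14.1 mL/min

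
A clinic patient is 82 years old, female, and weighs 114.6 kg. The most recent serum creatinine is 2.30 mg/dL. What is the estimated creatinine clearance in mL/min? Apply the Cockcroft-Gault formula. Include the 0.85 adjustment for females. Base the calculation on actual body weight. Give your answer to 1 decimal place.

CrCl = (140 − 82) × 114.6 / (72 × 2.3) × 0.85 = 6646.8 / 165.60 × 0.85 ≈ 34.1 mL/min

34.1 mL/min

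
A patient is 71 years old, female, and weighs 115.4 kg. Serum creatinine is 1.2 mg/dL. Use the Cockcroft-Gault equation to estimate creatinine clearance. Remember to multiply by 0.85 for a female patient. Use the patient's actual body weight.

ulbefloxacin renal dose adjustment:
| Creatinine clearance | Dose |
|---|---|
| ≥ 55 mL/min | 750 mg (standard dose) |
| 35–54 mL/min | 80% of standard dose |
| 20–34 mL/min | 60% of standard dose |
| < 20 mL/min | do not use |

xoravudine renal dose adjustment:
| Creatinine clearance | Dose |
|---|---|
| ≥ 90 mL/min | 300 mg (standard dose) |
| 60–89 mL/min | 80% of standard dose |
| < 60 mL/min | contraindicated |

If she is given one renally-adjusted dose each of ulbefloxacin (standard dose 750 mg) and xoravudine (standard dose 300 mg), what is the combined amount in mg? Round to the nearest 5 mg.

CrCl = (140 − 71) × 115.4 / (72 × 1.2) × 0.85 = 7962.6 / 86.40 × 0.85 ≈ 78.3 mL/min
CrCl ≈ 78 mL/min.
ulbefloxacin: ≥ 55 mL/min → 100% of 750 mg = 750 mg.
xoravudine: 60–89 mL/min → 80% of 300 mg = 240 mg.
Total = 750 + 240 = 990 mg.

990 mg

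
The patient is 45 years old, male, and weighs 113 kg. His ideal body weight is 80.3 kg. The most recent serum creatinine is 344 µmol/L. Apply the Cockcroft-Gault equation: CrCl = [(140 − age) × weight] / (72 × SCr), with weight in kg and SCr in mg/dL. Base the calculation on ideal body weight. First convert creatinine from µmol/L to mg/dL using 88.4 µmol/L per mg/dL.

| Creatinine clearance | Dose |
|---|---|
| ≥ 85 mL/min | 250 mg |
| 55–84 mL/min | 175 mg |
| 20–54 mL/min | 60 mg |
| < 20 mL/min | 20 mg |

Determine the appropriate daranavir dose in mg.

60 mg

SCr = 344 / 88.4 = 3.891 mg/dL
CrCl = (140 − 45) × 80.3 / (72 × 3.891) = 7628.5 / 280.15 ≈ 27.2 mL/min
CrCl ≈ 27 mL/min → bracket 20–54 mL/min.
Dose for this bracket: 60 mg.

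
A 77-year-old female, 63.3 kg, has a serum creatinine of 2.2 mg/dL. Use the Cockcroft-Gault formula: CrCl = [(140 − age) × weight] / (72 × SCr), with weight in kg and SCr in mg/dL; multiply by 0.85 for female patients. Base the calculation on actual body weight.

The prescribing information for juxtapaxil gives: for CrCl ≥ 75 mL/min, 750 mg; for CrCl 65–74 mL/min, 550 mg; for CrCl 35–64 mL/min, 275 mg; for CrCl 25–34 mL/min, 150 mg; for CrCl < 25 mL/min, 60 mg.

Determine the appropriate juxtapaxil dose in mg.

60 mg

CrCl = (140 − 77) × 63.3 / (72 × 2.2) × 0.85 = 3987.9 / 158.40 × 0.85 ≈ 21.4 mL/min
CrCl ≈ 21 mL/min → bracket < 25 mL/min.
Dose for this bracket: 60 mg.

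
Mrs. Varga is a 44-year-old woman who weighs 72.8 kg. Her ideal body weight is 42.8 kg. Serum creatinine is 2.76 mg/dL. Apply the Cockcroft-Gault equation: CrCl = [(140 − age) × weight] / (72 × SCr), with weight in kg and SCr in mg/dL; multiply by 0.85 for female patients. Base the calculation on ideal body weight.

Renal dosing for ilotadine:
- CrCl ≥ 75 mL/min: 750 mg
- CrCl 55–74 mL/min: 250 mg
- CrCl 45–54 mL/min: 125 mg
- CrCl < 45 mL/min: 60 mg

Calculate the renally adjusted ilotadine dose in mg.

60 mg

CrCl = (140 − 44) × 42.8 / (72 × 2.76) × 0.85 = 4108.8 / 198.72 × 0.85 ≈ 17.6 mL/min
CrCl ≈ 18 mL/min → bracket < 45 mL/min.
Dose for this bracket: 60 mg.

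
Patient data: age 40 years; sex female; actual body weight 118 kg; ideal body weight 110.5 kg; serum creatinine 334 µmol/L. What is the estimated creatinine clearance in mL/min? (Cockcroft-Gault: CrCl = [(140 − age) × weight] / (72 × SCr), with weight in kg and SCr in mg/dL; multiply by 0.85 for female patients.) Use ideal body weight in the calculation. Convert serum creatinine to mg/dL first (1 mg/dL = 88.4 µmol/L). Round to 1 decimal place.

34.5 mL/min

SCr = 334 / 88.4 = 3.778 mg/dL
CrCl = (140 − 40) × 110.5 / (72 × 3.778) × 0.85 = 11050.0 / 272.02 × 0.85 ≈ 34.5 mL/min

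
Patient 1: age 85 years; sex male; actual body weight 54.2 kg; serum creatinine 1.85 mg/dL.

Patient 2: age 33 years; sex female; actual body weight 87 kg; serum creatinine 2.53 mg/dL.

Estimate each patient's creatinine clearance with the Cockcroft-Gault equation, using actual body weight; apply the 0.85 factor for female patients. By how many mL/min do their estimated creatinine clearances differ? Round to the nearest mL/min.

21 mL/min

Patient 1: CrCl = (140 − 85) × 54.2 / (72 × 1.85) = 2981.0 / 133.20 ≈ 22.4 mL/min
Patient 2: CrCl = (140 − 33) × 87 / (72 × 2.53) × 0.85 = 9309.0 / 182.16 × 0.85 ≈ 43.4 mL/min
|22.4 − 43.4| = 21.0 mL/min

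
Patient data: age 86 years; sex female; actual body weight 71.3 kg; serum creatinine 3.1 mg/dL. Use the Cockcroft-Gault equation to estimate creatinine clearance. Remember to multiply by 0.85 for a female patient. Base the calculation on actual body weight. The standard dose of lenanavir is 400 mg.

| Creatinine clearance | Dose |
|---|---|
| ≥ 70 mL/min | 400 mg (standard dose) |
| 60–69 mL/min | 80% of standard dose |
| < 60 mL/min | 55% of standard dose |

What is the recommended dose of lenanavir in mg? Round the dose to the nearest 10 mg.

CrCl = (140 − 86) × 71.3 / (72 × 3.1) × 0.85 = 3850.2 / 223.20 × 0.85 ≈ 14.7 mL/min
CrCl ≈ 15 mL/min → bracket < 60 mL/min.
55% of 400 mg = 220 mg

220 mg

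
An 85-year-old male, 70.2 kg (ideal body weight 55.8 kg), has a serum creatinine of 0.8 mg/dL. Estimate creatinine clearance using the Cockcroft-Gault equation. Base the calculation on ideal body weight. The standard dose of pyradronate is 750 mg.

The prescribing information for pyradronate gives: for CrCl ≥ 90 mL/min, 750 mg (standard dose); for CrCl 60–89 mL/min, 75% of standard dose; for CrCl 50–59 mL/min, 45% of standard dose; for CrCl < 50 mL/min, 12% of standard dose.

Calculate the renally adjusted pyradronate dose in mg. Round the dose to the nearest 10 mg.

CrCl = (140 − 85) × 55.8 / (72 × 0.8) = 3069.0 / 57.60 ≈ 53.3 mL/min
CrCl ≈ 53 mL/min → bracket 50–59 mL/min.
45% of 750 mg = 337.5 mg → 340 mg

340 mg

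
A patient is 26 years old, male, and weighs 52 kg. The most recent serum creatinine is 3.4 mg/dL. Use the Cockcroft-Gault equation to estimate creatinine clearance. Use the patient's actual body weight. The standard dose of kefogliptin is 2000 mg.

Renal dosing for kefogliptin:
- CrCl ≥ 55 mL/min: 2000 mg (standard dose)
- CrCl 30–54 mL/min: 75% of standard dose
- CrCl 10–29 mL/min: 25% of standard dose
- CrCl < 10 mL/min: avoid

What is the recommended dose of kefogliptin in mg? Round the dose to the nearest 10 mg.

500 mg

CrCl = (140 − 26) × 52 / (72 × 3.4) = 5928.0 / 244.80 ≈ 24.2 mL/min
CrCl ≈ 24 mL/min → bracket 10–29 mL/min.
25% of 2000 mg = 500 mg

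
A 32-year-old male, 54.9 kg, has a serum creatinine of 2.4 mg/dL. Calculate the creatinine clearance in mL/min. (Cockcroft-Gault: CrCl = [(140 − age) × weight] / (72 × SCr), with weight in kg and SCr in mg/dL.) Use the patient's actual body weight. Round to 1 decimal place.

34.3 mL/min

CrCl = (140 − 32) × 54.9 / (72 × 2.4) = 5929.2 / 172.80 ≈ 34.3 mL/min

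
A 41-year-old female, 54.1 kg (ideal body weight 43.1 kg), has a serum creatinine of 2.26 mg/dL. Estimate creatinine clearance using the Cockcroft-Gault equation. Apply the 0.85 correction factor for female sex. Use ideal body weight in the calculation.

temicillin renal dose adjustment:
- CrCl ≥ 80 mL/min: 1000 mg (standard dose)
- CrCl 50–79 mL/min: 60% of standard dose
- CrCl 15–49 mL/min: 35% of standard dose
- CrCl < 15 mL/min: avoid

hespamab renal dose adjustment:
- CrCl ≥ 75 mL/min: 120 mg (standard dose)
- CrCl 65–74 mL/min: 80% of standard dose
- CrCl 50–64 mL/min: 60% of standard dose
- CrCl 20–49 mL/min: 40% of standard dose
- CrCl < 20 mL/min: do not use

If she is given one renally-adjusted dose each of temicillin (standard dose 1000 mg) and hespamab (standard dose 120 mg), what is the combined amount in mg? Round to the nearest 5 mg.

400 mg

CrCl = (140 − 41) × 43.1 / (72 × 2.26) × 0.85 = 4266.9 / 162.72 × 0.85 ≈ 22.3 mL/min
CrCl ≈ 22 mL/min.
temicillin: 15–49 mL/min → 35% of 1000 mg = 350 mg.
hespamab: 20–49 mL/min → 40% of 120 mg = 48 mg.
Total = 350 + 48 = 398 mg.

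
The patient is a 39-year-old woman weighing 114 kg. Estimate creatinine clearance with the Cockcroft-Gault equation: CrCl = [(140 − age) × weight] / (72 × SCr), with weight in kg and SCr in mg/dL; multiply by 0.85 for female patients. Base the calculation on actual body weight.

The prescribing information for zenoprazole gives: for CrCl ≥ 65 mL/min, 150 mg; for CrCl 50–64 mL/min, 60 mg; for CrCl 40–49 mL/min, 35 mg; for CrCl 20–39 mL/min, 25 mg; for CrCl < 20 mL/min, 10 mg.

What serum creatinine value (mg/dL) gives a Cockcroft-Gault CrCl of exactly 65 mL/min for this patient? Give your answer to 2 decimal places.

2.09 mg/dL

Standard dose requires CrCl ≥ 65 mL/min.
Set (140 − 39) × 114 × 0.85 / (72 × SCr) = 65
SCr = (140 − 39) × 114 × 0.85 / (72 × 65) = 2.091 mg/dL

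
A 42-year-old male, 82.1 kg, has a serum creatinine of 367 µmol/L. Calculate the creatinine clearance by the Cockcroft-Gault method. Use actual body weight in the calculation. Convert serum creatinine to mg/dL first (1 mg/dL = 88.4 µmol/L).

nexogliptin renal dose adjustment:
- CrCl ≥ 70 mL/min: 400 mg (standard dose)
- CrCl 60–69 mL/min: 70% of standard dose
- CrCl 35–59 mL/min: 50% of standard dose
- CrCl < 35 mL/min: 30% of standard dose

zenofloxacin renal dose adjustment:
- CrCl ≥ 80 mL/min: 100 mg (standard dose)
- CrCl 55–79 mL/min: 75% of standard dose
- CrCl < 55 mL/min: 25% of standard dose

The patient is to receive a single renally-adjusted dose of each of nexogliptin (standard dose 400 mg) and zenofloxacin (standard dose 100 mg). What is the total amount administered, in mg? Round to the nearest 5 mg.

145 mg

SCr = 367 / 88.4 = 4.152 mg/dL
CrCl = (140 − 42) × 82.1 / (72 × 4.152) = 8045.8 / 298.94 ≈ 26.9 mL/min
CrCl ≈ 27 mL/min.
nexogliptin: < 35 mL/min → 30% of 400 mg = 120 mg.
zenofloxacin: < 55 mL/min → 25% of 100 mg = 25 mg.
Total = 120 + 25 = 145 mg.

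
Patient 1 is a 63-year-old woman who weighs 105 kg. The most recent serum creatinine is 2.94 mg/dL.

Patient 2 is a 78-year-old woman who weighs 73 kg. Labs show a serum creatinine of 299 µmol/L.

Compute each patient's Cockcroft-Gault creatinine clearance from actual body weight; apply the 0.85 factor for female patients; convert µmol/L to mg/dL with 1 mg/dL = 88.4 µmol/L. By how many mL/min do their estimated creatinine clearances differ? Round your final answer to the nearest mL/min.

17 mL/min

Patient 1: CrCl = (140 − 63) × 105 / (72 × 2.94) × 0.85 = 8085.0 / 211.68 × 0.85 ≈ 32.5 mL/min
Patient 2: SCr = 299 / 88.4 = 3.382 mg/dL
Patient 2: CrCl = (140 − 78) × 73 / (72 × 3.382) × 0.85 = 4526.0 / 243.50 × 0.85 ≈ 15.8 mL/min
|32.5 − 15.8| = 16.7 mL/min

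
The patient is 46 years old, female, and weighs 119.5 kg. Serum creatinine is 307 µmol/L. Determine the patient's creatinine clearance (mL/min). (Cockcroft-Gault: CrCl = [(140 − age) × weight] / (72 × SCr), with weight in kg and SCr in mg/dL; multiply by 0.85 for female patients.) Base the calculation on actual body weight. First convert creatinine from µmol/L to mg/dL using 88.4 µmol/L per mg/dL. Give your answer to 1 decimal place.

SCr = 307 / 88.4 = 3.473 mg/dL
CrCl = (140 − 46) × 119.5 / (72 × 3.473) × 0.85 = 11233.0 / 250.06 × 0.85 ≈ 38.2 mL/min

38.2 mL/min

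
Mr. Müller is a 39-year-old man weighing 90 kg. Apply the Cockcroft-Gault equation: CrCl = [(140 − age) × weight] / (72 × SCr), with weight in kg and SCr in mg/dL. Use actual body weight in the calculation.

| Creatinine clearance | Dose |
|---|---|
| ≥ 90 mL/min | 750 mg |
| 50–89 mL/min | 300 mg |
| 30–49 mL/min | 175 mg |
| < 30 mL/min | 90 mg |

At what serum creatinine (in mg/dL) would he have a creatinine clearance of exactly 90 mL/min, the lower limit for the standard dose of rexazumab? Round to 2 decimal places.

1.40 mg/dL

Standard dose requires CrCl ≥ 90 mL/min.
Set (140 − 39) × 90 / (72 × SCr) = 90
SCr = (140 − 39) × 90 / (72 × 90) = 1.403 mg/dL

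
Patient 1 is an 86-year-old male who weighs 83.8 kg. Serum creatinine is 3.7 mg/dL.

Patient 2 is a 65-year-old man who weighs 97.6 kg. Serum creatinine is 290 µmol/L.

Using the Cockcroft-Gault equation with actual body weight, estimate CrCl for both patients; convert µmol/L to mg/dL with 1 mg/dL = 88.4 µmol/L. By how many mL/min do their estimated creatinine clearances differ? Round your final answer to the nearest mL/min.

14 mL/min

Patient 1: CrCl = (140 − 86) × 83.8 / (72 × 3.7) = 4525.2 / 266.40 ≈ 17.0 mL/min
Patient 2: SCr = 290 / 88.4 = 3.281 mg/dL
Patient 2: CrCl = (140 − 65) × 97.6 / (72 × 3.281) = 7320.0 / 236.23 ≈ 31.0 mL/min
|17.0 − 31.0| = 14.0 mL/min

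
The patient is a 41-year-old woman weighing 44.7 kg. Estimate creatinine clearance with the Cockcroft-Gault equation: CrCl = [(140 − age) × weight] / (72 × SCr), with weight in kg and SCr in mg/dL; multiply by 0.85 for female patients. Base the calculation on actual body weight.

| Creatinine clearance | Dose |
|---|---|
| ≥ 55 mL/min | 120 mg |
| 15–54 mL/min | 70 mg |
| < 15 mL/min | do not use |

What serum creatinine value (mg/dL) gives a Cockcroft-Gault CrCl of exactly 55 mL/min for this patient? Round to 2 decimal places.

Standard dose requires CrCl ≥ 55 mL/min.
Set (140 − 41) × 44.7 × 0.85 / (72 × SCr) = 55
SCr = (140 − 41) × 44.7 × 0.85 / (72 × 55) = 0.950 mg/dL

0.95 mg/dL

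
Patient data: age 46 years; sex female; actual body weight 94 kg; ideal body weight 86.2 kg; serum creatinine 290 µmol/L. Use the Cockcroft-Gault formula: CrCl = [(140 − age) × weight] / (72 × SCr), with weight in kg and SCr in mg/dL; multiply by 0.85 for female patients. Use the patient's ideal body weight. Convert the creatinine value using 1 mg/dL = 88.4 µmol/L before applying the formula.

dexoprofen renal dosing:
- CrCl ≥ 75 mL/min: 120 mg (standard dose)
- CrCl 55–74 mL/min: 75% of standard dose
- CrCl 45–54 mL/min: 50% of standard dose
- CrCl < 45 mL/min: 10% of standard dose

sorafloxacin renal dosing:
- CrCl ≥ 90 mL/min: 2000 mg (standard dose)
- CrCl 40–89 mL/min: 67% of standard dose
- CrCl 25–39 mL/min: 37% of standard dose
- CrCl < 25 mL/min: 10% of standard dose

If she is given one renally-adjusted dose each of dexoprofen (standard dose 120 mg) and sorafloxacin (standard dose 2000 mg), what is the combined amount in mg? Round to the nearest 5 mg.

SCr = 290 / 88.4 = 3.281 mg/dL
CrCl = (140 − 46) × 86.2 / (72 × 3.281) × 0.85 = 8102.8 / 236.23 × 0.85 ≈ 29.2 mL/min
CrCl ≈ 29 mL/min.
dexoprofen: < 45 mL/min → 10% of 120 mg = 12 mg.
sorafloxacin: 25–39 mL/min → 37% of 2000 mg = 740 mg.
Total = 12 + 740 = 752 mg.

750 mg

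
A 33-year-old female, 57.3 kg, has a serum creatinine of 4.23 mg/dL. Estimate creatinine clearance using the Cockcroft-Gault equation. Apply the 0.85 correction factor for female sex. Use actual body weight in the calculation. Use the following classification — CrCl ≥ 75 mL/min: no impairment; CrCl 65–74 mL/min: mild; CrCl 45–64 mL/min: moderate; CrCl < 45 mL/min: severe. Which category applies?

CrCl = (140 − 33) × 57.3 / (72 × 4.23) × 0.85 = 6131.1 / 304.56 × 0.85 ≈ 17.1 mL/min
17 mL/min falls in the 'severe' range.

severe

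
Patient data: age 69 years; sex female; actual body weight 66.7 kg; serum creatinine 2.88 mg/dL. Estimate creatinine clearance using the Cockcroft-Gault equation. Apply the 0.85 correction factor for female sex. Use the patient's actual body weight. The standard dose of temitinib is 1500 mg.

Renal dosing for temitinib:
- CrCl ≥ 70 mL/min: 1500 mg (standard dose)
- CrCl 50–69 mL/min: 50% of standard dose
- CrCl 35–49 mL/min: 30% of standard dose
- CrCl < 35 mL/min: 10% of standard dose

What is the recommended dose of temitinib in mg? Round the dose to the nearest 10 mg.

CrCl = (140 − 69) × 66.7 / (72 × 2.88) × 0.85 = 4735.7 / 207.36 × 0.85 ≈ 19.4 mL/min
CrCl ≈ 19 mL/min → bracket < 35 mL/min.
10% of 1500 mg = 150 mg

150 mg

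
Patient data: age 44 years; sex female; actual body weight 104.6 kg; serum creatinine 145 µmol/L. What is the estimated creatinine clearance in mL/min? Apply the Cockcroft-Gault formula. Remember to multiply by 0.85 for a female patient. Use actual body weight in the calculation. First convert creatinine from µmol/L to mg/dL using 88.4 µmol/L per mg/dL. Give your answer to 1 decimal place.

72.3 mL/min

SCr = 145 / 88.4 = 1.64 mg/dL
CrCl = (140 − 44) × 104.6 / (72 × 1.64) × 0.85 = 10041.6 / 118.08 × 0.85 ≈ 72.3 mL/min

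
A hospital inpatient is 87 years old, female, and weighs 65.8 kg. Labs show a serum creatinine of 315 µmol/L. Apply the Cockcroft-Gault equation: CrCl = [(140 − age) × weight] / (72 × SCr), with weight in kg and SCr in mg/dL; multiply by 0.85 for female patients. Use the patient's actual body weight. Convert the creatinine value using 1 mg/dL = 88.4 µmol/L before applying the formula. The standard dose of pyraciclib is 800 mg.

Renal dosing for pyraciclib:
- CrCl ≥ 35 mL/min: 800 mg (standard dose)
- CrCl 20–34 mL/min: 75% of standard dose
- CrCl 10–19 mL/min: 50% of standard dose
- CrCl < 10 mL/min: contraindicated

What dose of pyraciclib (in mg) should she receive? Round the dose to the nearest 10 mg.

400 mg

SCr = 315 / 88.4 = 3.563 mg/dL
CrCl = (140 − 87) × 65.8 / (72 × 3.563) × 0.85 = 3487.4 / 256.54 × 0.85 ≈ 11.6 mL/min
CrCl ≈ 12 mL/min → bracket 10–19 mL/min.
50% of 800 mg = 400 mg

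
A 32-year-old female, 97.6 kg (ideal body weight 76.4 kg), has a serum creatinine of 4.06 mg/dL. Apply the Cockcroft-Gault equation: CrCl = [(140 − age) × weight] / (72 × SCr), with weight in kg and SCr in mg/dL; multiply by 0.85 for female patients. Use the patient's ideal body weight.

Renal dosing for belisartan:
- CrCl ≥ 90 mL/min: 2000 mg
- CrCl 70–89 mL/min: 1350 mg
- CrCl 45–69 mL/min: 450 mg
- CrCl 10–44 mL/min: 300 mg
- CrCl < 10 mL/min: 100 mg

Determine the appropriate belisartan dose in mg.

CrCl = (140 − 32) × 76.4 / (72 × 4.06) × 0.85 = 8251.2 / 292.32 × 0.85 ≈ 24.0 mL/min
CrCl ≈ 24 mL/min → bracket 10–44 mL/min.
Dose for this bracket: 300 mg.

300 mg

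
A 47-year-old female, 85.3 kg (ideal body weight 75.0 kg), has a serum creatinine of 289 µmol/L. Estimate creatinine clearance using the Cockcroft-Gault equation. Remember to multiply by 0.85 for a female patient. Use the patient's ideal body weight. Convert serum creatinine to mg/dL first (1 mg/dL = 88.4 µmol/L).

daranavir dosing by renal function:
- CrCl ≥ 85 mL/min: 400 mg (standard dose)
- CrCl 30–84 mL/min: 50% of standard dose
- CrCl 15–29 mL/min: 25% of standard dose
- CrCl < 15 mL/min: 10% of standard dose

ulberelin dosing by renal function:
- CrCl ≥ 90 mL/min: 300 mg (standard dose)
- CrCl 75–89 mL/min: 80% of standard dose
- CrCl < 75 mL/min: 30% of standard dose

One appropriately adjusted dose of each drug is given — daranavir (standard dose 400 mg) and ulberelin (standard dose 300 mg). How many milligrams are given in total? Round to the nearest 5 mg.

SCr = 289 / 88.4 = 3.269 mg/dL
CrCl = (140 − 47) × 75 / (72 × 3.269) × 0.85 = 6975.0 / 235.37 × 0.85 ≈ 25.2 mL/min
CrCl ≈ 25 mL/min.
daranavir: 15–29 mL/min → 25% of 400 mg = 100 mg.
ulberelin: < 75 mL/min → 30% of 300 mg = 90 mg.
Total = 100 + 90 = 190 mg.

190 mg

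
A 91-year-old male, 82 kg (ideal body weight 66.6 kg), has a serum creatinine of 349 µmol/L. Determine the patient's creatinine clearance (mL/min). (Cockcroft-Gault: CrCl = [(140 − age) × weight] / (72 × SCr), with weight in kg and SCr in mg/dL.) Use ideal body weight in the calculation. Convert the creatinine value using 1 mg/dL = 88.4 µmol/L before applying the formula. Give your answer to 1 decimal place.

SCr = 349 / 88.4 = 3.948 mg/dL
CrCl = (140 − 91) × 66.6 / (72 × 3.948) = 3263.4 / 284.26 ≈ 11.5 mL/min

11.5 mL/min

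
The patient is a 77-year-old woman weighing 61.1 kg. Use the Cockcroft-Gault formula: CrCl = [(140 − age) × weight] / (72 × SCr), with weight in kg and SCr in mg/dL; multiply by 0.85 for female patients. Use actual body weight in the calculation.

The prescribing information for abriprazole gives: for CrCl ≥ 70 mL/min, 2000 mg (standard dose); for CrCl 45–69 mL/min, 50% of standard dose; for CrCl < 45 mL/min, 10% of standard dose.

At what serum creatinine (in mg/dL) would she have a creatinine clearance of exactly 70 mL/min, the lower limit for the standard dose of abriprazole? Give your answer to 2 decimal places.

Standard dose requires CrCl ≥ 70 mL/min.
Set (140 − 77) × 61.1 × 0.85 / (72 × SCr) = 70
SCr = (140 − 77) × 61.1 × 0.85 / (72 × 70) = 0.649 mg/dL

0.65 mg/dL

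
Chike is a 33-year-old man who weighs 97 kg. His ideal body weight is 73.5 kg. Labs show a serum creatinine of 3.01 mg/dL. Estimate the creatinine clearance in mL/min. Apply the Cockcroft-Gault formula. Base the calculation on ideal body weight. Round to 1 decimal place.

36.3 mL/min

CrCl = (140 − 33) × 73.5 / (72 × 3.01) = 7864.5 / 216.72 ≈ 36.3 mL/min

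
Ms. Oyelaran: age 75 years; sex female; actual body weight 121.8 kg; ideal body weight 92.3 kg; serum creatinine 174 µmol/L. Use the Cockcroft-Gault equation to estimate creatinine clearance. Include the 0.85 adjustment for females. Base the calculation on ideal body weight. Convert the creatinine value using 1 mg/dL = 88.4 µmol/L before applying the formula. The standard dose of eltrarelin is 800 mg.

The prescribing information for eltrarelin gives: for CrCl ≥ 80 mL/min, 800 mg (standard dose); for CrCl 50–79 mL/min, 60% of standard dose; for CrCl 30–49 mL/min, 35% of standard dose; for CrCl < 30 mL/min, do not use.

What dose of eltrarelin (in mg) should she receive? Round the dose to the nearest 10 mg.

280 mg

SCr = 174 / 88.4 = 1.968 mg/dL
CrCl = (140 − 75) × 92.3 / (72 × 1.968) × 0.85 = 5999.5 / 141.70 × 0.85 ≈ 36.0 mL/min
CrCl ≈ 36 mL/min → bracket 30–49 mL/min.
35% of 800 mg = 280 mg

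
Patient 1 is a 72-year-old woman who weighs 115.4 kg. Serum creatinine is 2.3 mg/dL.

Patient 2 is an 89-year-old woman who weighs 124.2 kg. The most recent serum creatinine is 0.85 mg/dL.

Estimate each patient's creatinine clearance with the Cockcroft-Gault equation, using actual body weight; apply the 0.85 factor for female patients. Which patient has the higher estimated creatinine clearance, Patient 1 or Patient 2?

Patient 2

Patient 1: CrCl = (140 − 72) × 115.4 / (72 × 2.3) × 0.85 = 7847.2 / 165.60 × 0.85 ≈ 40.3 mL/min
Patient 2: CrCl = (140 − 89) × 124.2 / (72 × 0.85) × 0.85 = 6334.2 / 61.20 × 0.85 ≈ 88.0 mL/min
40.3 vs 88.0 mL/min → Patient 2 is higher.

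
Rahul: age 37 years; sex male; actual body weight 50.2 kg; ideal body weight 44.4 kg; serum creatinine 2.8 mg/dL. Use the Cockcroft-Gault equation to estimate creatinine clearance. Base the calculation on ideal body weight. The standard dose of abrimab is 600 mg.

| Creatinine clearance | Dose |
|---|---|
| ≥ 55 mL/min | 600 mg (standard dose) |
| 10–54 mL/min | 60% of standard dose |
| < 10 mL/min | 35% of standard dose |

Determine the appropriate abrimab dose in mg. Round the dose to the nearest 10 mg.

CrCl = (140 − 37) × 44.4 / (72 × 2.8) = 4573.2 / 201.60 ≈ 22.7 mL/min
CrCl ≈ 23 mL/min → bracket 10–54 mL/min.
60% of 600 mg = 360 mg

360 mg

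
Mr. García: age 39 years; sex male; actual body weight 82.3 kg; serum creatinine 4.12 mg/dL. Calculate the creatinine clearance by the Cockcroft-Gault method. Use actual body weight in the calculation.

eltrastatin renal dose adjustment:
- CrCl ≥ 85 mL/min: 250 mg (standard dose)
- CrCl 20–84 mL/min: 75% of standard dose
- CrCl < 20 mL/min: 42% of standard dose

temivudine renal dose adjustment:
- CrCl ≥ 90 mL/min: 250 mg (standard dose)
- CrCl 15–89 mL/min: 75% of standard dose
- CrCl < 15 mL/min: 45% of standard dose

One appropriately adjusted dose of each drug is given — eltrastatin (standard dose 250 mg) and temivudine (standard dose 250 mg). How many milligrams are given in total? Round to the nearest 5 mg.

CrCl = (140 − 39) × 82.3 / (72 × 4.12) = 8312.3 / 296.64 ≈ 28.0 mL/min
CrCl ≈ 28 mL/min.
eltrastatin: 20–84 mL/min → 75% of 250 mg = 187.5 mg.
temivudine: 15–89 mL/min → 75% of 250 mg = 187.5 mg.
Total = 187.5 + 187.5 = 375 mg.

375 mg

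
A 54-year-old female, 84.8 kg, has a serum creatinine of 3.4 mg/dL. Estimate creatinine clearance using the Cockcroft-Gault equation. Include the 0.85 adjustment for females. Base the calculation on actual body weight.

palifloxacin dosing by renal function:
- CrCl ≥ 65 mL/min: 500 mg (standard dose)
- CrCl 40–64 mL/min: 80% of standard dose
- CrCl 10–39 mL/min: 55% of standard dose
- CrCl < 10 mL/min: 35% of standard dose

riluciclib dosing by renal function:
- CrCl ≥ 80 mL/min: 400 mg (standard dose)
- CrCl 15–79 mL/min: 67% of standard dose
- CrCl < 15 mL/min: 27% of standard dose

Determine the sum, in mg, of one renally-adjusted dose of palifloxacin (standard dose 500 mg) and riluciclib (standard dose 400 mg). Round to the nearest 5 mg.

545 mg

CrCl = (140 − 54) × 84.8 / (72 × 3.4) × 0.85 = 7292.8 / 244.80 × 0.85 ≈ 25.3 mL/min
CrCl ≈ 25 mL/min.
palifloxacin: 10–39 mL/min → 55% of 500 mg = 275 mg.
riluciclib: 15–79 mL/min → 67% of 400 mg = 268 mg.
Total = 275 + 268 = 543 mg.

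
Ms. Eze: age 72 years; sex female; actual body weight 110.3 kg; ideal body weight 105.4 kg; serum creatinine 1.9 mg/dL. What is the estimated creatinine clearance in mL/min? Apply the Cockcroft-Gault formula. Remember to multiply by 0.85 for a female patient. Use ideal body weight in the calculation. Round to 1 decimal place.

CrCl = (140 − 72) × 105.4 / (72 × 1.9) × 0.85 = 7167.2 / 136.80 × 0.85 ≈ 44.5 mL/min

44.5 mL/min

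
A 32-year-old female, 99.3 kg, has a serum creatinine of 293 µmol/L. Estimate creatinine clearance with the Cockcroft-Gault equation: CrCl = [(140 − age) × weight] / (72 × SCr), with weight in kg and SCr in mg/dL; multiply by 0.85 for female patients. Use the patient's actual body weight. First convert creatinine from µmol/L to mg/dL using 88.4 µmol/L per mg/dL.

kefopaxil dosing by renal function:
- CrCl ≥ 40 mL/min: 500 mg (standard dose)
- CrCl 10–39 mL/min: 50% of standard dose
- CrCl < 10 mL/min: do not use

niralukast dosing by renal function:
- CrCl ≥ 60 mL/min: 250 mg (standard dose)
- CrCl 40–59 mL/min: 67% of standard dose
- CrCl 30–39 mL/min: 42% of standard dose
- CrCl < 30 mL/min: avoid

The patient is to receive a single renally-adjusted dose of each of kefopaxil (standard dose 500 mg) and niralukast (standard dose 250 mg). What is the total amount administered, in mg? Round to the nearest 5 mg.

355 mg

SCr = 293 / 88.4 = 3.314 mg/dL
CrCl = (140 − 32) × 99.3 / (72 × 3.314) × 0.85 = 10724.4 / 238.61 × 0.85 ≈ 38.2 mL/min
CrCl ≈ 38 mL/min.
kefopaxil: 10–39 mL/min → 50% of 500 mg = 250 mg.
niralukast: 30–39 mL/min → 42% of 250 mg = 105 mg.
Total = 250 + 105 = 355 mg.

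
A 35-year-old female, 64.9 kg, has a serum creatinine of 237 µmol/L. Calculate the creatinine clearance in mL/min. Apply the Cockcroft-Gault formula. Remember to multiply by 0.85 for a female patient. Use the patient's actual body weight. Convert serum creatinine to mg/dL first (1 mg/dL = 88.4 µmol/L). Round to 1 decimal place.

30.0 mL/min

SCr = 237 / 88.4 = 2.681 mg/dL
CrCl = (140 − 35) × 64.9 / (72 × 2.681) × 0.85 = 6814.5 / 193.03 × 0.85 ≈ 30.0 mL/min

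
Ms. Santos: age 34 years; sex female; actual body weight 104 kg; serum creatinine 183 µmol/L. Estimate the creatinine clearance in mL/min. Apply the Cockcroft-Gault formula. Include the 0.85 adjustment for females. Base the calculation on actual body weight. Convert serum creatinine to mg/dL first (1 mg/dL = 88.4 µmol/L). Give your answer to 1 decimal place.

62.9 mL/min

SCr = 183 / 88.4 = 2.07 mg/dL
CrCl = (140 − 34) × 104 / (72 × 2.07) × 0.85 = 11024.0 / 149.04 × 0.85 ≈ 62.9 mL/min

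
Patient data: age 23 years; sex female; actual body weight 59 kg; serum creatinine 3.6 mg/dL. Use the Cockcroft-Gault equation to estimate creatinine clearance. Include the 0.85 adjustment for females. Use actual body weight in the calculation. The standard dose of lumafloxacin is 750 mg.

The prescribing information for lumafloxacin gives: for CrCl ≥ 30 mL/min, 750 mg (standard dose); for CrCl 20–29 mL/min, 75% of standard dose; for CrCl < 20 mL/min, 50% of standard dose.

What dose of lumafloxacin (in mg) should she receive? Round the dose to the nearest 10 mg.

CrCl = (140 − 23) × 59 / (72 × 3.6) × 0.85 = 6903.0 / 259.20 × 0.85 ≈ 22.6 mL/min
CrCl ≈ 23 mL/min → bracket 20–29 mL/min.
75% of 750 mg = 562.5 mg → 560 mg

560 mg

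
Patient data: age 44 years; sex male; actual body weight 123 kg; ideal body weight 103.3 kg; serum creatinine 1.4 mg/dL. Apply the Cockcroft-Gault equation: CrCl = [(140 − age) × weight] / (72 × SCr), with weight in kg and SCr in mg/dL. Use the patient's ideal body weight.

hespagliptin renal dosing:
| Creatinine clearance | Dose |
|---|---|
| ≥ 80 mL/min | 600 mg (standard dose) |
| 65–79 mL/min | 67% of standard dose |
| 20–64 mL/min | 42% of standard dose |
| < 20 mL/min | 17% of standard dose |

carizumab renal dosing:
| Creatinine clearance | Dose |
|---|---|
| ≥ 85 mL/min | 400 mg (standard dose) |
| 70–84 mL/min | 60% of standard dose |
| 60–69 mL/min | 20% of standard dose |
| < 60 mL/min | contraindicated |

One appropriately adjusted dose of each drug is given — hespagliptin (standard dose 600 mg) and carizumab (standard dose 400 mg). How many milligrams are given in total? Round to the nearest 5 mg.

CrCl = (140 − 44) × 103.3 / (72 × 1.4) = 9916.8 / 100.80 ≈ 98.4 mL/min
CrCl ≈ 98 mL/min.
hespagliptin: ≥ 80 mL/min → 100% of 600 mg = 600 mg.
carizumab: ≥ 85 mL/min → 100% of 400 mg = 400 mg.
Total = 600 + 400 = 1000 mg.

1000 mg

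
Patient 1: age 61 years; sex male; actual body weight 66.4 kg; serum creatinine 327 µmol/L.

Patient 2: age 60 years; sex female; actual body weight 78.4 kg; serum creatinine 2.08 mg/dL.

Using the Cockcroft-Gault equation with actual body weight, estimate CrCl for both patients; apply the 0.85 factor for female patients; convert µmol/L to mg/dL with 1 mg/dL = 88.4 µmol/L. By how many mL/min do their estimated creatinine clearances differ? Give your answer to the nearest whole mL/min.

16 mL/min

Patient 1: SCr = 327 / 88.4 = 3.699 mg/dL
Patient 1: CrCl = (140 − 61) × 66.4 / (72 × 3.699) = 5245.6 / 266.33 ≈ 19.7 mL/min
Patient 2: CrCl = (140 − 60) × 78.4 / (72 × 2.08) × 0.85 = 6272.0 / 149.76 × 0.85 ≈ 35.6 mL/min
|19.7 − 35.6| = 15.9 mL/min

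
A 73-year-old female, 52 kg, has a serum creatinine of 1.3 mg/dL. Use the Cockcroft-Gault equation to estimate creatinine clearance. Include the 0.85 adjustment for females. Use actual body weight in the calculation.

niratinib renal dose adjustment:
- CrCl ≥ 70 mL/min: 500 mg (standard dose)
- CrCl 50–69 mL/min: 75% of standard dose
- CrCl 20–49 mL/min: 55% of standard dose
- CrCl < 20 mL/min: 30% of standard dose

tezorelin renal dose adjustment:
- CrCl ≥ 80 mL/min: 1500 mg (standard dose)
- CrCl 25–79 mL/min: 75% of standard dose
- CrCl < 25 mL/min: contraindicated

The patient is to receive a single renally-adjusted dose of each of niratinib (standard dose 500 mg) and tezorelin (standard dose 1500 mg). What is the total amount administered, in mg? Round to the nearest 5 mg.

CrCl = (140 − 73) × 52 / (72 × 1.3) × 0.85 = 3484.0 / 93.60 × 0.85 ≈ 31.6 mL/min
CrCl ≈ 32 mL/min.
niratinib: 20–49 mL/min → 55% of 500 mg = 275 mg.
tezorelin: 25–79 mL/min → 75% of 1500 mg = 1125 mg.
Total = 275 + 1125 = 1400 mg.

1400 mg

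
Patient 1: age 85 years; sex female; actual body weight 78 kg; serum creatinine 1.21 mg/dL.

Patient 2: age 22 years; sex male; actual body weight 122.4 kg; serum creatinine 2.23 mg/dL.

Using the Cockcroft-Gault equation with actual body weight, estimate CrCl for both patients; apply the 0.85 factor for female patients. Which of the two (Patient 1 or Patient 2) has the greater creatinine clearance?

Patient 2

Patient 1: CrCl = (140 − 85) × 78 / (72 × 1.21) × 0.85 = 4290.0 / 87.12 × 0.85 ≈ 41.9 mL/min
Patient 2: CrCl = (140 − 22) × 122.4 / (72 × 2.23) = 14443.2 / 160.56 ≈ 90.0 mL/min
41.9 vs 90.0 mL/min → Patient 2 is higher.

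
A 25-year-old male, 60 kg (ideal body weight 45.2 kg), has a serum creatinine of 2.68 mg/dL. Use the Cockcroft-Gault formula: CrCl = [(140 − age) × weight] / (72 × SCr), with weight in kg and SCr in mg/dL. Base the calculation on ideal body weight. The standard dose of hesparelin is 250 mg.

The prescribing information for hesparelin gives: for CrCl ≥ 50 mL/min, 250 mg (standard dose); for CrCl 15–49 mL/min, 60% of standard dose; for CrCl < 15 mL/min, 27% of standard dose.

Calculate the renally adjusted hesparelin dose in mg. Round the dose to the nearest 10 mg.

CrCl = (140 − 25) × 45.2 / (72 × 2.68) = 5198.0 / 192.96 ≈ 26.9 mL/min
CrCl ≈ 27 mL/min → bracket 15–49 mL/min.
60% of 250 mg = 150 mg

150 mg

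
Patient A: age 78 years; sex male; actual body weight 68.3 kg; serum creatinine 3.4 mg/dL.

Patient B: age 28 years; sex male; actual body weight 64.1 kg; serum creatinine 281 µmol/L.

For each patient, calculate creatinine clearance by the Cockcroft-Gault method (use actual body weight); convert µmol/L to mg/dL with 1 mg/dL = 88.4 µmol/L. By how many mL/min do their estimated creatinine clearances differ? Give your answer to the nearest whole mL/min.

14 mL/min

Patient A: CrCl = (140 − 78) × 68.3 / (72 × 3.4) = 4234.6 / 244.80 ≈ 17.3 mL/min
Patient B: SCr = 281 / 88.4 = 3.179 mg/dL
Patient B: CrCl = (140 − 28) × 64.1 / (72 × 3.179) = 7179.2 / 228.89 ≈ 31.4 mL/min
|17.3 − 31.4| = 14.1 mL/min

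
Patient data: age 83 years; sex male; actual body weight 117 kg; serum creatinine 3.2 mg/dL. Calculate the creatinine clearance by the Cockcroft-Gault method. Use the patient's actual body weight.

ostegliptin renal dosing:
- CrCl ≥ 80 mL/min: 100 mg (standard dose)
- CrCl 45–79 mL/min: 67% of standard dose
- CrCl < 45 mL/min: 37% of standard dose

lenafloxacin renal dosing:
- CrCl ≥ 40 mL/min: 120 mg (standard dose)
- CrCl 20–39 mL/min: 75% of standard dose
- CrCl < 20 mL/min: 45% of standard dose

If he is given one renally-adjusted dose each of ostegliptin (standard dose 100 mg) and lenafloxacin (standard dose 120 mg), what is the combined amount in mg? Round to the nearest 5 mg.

CrCl = (140 − 83) × 117 / (72 × 3.2) = 6669.0 / 230.40 ≈ 28.9 mL/min
CrCl ≈ 29 mL/min.
ostegliptin: < 45 mL/min → 37% of 100 mg = 37 mg.
lenafloxacin: 20–39 mL/min → 75% of 120 mg = 90 mg.
Total = 37 + 90 = 127 mg.

125 mg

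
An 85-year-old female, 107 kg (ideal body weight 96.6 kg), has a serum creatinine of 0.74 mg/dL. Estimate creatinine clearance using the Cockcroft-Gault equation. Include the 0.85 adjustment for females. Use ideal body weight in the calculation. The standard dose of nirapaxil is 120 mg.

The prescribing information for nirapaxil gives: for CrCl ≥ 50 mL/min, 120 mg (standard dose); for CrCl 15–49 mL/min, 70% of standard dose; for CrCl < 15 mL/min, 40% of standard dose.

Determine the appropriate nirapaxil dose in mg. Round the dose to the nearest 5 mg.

CrCl = (140 − 85) × 96.6 / (72 × 0.74) × 0.85 = 5313.0 / 53.28 × 0.85 ≈ 84.8 mL/min
CrCl ≈ 85 mL/min → bracket ≥ 50 mL/min.
100% of 120 mg = 120 mg

120 mg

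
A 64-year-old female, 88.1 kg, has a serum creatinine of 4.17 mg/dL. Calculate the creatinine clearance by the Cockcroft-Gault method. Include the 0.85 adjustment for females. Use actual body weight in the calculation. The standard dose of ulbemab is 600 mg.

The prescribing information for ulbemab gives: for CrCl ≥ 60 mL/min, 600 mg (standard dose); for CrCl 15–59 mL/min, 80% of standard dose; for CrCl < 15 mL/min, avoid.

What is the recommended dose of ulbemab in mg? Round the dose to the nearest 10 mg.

CrCl = (140 − 64) × 88.1 / (72 × 4.17) × 0.85 = 6695.6 / 300.24 × 0.85 ≈ 19.0 mL/min
CrCl ≈ 19 mL/min → bracket 15–59 mL/min.
80% of 600 mg = 480 mg

480 mg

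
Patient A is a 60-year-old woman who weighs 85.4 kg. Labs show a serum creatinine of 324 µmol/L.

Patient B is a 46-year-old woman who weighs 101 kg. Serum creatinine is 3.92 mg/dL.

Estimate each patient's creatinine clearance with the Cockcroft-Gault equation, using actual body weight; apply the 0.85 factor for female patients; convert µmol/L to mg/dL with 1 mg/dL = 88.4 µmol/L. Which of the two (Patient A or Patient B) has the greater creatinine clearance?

Patient B

Patient A: SCr = 324 / 88.4 = 3.665 mg/dL
Patient A: CrCl = (140 − 60) × 85.4 / (72 × 3.665) × 0.85 = 6832.0 / 263.88 × 0.85 ≈ 22.0 mL/min
Patient B: CrCl = (140 − 46) × 101 / (72 × 3.92) × 0.85 = 9494.0 / 282.24 × 0.85 ≈ 28.6 mL/min
22.0 vs 28.6 mL/min → Patient B is higher.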